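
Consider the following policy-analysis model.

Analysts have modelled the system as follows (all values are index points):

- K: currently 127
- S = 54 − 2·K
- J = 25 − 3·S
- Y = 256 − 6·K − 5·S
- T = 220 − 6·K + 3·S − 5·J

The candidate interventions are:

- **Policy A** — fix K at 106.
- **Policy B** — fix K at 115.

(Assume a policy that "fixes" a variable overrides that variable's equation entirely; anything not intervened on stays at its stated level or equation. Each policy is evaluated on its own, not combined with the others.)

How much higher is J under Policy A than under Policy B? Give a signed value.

Policy A (K := 106):
  K = 106
  S = 54 − 2·106 = -158
  J = 25 − 3·(-158) = 499
Policy B (K := 115):
  K = 115
  S = 54 − 2·115 = -176
  J = 25 − 3·(-176) = 553
J: 499 − 553 = -54

-54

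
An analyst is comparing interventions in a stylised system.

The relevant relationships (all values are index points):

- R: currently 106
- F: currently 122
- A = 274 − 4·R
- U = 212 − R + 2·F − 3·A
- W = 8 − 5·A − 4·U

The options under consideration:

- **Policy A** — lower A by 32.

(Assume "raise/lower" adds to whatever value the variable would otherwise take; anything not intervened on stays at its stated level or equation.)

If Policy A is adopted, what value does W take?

-2666

Policy A (A − 32):
  R = 106
  F = 122
  A = 274 − 4·106 (−32 from intervention) = -182
  U = 212 − 106 + 2·122 − 3·(-182) = 896
  W = 8 − 5·(-182) − 4·896 = -2666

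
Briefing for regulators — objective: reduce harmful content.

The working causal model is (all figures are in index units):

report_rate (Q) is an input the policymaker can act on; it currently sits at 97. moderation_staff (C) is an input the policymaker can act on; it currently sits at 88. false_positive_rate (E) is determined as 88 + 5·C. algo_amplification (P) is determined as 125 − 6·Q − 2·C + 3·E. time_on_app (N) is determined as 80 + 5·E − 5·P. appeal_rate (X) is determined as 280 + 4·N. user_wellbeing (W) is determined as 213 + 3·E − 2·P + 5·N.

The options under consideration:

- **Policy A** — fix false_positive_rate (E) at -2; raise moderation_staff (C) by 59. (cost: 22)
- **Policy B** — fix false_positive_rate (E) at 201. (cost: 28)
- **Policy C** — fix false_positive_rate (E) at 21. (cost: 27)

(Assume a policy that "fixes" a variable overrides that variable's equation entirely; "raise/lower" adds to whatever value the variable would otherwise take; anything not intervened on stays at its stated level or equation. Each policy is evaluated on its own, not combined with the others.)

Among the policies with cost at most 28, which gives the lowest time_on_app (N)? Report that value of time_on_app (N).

1235

Policy A (E := -2, C + 59):
  Q = 97
  C = 88 + 59 = 147
  E = -2
  P = 125 − 6·97 − 2·147 + 3·(-2) = -757
  N = 80 + 5·(-2) − 5·(-757) = 3855
Policy B (E := 201):
  Q = 97
  C = 88
  E = 201
  P = 125 − 6·97 − 2·88 + 3·201 = -30
  N = 80 + 5·201 − 5·(-30) = 1235
Policy C (E := 21):
  Q = 97
  C = 88
  E = 21
  P = 125 − 6·97 − 2·88 + 3·21 = -570
  N = 80 + 5·21 − 5·(-570) = 3035
Comparing — Policy A: N=3855, Policy B: N=1235, Policy C: N=3035. Lowest is 1235 (Policy B).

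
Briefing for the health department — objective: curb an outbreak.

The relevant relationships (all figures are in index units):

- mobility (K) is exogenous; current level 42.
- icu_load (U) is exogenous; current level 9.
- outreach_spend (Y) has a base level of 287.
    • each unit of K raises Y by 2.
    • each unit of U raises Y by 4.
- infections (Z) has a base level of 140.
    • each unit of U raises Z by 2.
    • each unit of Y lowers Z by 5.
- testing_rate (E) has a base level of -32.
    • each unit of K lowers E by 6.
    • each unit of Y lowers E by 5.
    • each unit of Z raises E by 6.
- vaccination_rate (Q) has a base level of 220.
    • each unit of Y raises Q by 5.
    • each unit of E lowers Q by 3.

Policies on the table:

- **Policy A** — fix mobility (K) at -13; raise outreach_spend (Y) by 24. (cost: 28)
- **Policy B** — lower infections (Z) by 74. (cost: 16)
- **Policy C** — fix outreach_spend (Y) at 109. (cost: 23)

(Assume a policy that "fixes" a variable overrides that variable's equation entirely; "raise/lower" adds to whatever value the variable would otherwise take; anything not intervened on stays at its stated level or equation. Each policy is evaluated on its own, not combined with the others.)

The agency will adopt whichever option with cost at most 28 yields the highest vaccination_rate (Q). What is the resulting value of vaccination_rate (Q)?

Policy A (K := -13, Y + 24):
  K = -13
  U = 9
  Y = 287 + 2·(-13) + 4·9 (+24 from intervention) = 321
  Z = 140 + 2·9 − 5·321 = -1447
  E = -32 − 6·(-13) − 5·321 + 6·(-1447) = -10241
  Q = 220 + 5·321 − 3·(-10241) = 32548
Policy B (Z − 74):
  K = 42
  U = 9
  Y = 287 + 2·42 + 4·9 = 407
  Z = 140 + 2·9 − 5·407 (−74 from intervention) = -1951
  E = -32 − 6·42 − 5·407 + 6·(-1951) = -14025
  Q = 220 + 5·407 − 3·(-14025) = 44330
Policy C (Y := 109):
  K = 42
  U = 9
  Y = 109
  Z = 140 + 2·9 − 5·109 = -387
  E = -32 − 6·42 − 5·109 + 6·(-387) = -3151
  Q = 220 + 5·109 − 3·(-3151) = 10218
Comparing — Policy A: Q=32548, Policy B: Q=44330, Policy C: Q=10218. Highest is 44330 (Policy B).

44330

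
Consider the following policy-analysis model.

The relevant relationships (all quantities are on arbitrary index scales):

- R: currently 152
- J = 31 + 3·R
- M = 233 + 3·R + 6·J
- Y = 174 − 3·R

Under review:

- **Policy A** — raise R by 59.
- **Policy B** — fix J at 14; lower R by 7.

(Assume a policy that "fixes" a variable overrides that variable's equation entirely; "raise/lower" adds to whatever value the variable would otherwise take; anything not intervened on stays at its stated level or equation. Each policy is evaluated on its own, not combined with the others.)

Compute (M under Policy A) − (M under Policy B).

Policy A (R + 59):
  R = 152 + 59 = 211
  J = 31 + 3·211 = 664
  M = 233 + 3·211 + 6·664 = 4850
Policy B (J := 14, R − 7):
  R = 152 − 7 = 145
  J = 14
  M = 233 + 3·145 + 6·14 = 752
M: 4850 − 752 = 4098

4098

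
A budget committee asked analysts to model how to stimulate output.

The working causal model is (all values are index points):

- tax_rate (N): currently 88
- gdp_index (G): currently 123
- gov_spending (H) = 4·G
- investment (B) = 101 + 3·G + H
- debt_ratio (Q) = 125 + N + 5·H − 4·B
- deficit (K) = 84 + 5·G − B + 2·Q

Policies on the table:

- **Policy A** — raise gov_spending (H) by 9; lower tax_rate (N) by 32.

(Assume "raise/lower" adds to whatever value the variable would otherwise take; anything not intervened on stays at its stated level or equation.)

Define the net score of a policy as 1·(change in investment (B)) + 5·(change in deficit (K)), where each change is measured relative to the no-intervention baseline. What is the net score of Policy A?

Baseline:
  N = 88
  G = 123
  H = 0 + 4·123 = 492
  B = 101 + 3·123 + 492 = 962
  Q = 125 + 88 + 5·492 − 4·962 = -1175
  K = 84 + 5·123 − 962 + 2·(-1175) = -2613
Policy A (H + 9, N − 32):
  N = 88 − 32 = 56
  G = 123
  H = 0 + 4·123 (+9 from intervention) = 501
  B = 101 + 3·123 + 501 = 971
  Q = 125 + 56 + 5·501 − 4·971 = -1198
  K = 84 + 5·123 − 971 + 2·(-1198) = -2668
ΔB = 971 − 962 = 9; ΔK = -2668 − (-2613) = -55
Score = 1·9 + 5·(-55) = -266

-266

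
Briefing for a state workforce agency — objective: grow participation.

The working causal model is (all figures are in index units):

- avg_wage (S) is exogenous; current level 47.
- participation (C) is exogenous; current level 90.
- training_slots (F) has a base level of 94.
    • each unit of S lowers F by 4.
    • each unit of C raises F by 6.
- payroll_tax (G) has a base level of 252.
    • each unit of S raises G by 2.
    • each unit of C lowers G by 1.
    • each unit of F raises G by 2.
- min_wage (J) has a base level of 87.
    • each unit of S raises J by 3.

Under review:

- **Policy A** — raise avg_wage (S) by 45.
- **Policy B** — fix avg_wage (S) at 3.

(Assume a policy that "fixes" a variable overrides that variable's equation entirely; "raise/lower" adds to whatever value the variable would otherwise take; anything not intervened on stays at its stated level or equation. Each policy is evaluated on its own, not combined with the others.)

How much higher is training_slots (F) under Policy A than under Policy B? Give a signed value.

-356

Policy A (S + 45):
  S = 47 + 45 = 92
  C = 90
  F = 94 − 4·92 + 6·90 = 266
Policy B (S := 3):
  S = 3
  C = 90
  F = 94 − 4·3 + 6·90 = 622
F: 266 − 622 = -356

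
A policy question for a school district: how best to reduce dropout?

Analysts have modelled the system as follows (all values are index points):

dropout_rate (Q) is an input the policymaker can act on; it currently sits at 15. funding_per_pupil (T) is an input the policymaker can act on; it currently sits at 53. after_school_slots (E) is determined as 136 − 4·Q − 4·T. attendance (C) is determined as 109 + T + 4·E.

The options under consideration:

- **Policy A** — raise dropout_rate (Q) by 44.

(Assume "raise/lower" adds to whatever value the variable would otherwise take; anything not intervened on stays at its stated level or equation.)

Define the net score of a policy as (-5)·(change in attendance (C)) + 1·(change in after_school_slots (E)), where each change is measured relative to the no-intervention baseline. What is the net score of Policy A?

Baseline:
  Q = 15
  T = 53
  E = 136 − 4·15 − 4·53 = -136
  C = 109 + 53 + 4·(-136) = -382
Policy A (Q + 44):
  Q = 15 + 44 = 59
  T = 53
  E = 136 − 4·59 − 4·53 = -312
  C = 109 + 53 + 4·(-312) = -1086
ΔC = -1086 − (-382) = -704; ΔE = -312 − (-136) = -176
Score = (-5)·(-704) + 1·(-176) = 3344

3344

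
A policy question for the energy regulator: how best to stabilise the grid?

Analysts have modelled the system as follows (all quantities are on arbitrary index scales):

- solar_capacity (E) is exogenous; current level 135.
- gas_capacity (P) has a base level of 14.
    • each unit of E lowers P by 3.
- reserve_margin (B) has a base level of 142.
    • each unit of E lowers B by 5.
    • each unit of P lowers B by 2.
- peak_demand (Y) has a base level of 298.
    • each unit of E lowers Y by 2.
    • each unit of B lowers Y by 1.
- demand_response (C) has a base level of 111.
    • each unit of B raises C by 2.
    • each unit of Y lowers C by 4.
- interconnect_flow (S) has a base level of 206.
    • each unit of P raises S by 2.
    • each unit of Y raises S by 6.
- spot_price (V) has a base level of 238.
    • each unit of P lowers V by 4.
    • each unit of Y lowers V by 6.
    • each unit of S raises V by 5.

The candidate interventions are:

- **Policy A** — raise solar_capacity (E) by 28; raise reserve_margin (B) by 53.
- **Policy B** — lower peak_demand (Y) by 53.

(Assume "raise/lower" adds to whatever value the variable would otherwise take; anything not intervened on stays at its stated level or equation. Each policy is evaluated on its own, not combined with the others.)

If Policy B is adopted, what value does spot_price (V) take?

-7654

Policy B (Y − 53):
  E = 135
  P = 14 − 3·135 = -391
  B = 142 − 5·135 − 2·(-391) = 249
  Y = 298 − 2·135 − 249 (−53 from intervention) = -274
  S = 206 + 2·(-391) + 6·(-274) = -2220
  V = 238 − 4·(-391) − 6·(-274) + 5·(-2220) = -7654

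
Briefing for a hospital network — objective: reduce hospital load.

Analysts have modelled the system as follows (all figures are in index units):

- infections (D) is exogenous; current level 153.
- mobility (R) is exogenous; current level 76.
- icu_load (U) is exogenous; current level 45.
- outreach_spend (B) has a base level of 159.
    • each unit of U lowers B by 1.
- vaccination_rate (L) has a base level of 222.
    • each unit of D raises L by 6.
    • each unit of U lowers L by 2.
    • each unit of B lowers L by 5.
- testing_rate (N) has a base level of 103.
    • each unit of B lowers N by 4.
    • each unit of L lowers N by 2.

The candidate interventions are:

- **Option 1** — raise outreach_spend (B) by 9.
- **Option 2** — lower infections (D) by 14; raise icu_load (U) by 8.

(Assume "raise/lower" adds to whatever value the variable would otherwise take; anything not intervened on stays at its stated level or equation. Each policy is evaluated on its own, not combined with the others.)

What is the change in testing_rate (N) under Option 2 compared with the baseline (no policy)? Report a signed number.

152

Baseline:
  D = 153
  U = 45
  B = 159 − 45 = 114
  L = 222 + 6·153 − 2·45 − 5·114 = 480
  N = 103 − 4·114 − 2·480 = -1313
Option 2 (D − 14, U + 8):
  D = 153 − 14 = 139
  U = 45 + 8 = 53
  B = 159 − 53 = 106
  L = 222 + 6·139 − 2·53 − 5·106 = 420
  N = 103 − 4·106 − 2·420 = -1161
Change in N: -1161 − (-1313) = 152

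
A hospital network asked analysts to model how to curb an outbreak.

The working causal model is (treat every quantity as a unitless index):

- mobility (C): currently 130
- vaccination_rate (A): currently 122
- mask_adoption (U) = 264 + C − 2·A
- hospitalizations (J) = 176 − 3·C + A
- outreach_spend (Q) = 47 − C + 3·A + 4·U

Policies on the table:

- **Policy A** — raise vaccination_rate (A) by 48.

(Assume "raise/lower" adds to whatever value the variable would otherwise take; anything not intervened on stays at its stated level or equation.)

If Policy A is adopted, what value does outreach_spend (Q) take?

Policy A (A + 48):
  C = 130
  A = 122 + 48 = 170
  U = 264 + 130 − 2·170 = 54
  Q = 47 − 130 + 3·170 + 4·54 = 643

643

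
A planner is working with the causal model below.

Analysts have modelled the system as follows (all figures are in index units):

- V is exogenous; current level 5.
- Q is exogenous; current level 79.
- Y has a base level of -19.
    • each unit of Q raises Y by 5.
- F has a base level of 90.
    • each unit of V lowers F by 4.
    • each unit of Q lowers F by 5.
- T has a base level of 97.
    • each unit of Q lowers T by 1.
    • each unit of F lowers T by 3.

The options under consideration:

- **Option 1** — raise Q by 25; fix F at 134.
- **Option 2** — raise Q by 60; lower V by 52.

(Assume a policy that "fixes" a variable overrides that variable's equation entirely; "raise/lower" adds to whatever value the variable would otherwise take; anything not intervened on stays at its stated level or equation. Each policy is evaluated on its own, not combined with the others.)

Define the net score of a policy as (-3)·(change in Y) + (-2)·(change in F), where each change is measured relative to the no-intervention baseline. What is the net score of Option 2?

-716

Baseline:
  V = 5
  Q = 79
  Y = -19 + 5·79 = 376
  F = 90 − 4·5 − 5·79 = -325
Option 2 (Q + 60, V − 52):
  V = 5 − 52 = -47
  Q = 79 + 60 = 139
  Y = -19 + 5·139 = 676
  F = 90 − 4·(-47) − 5·139 = -417
ΔY = 676 − 376 = 300; ΔF = -417 − (-325) = -92
Score = (-3)·300 + (-2)·(-92) = -716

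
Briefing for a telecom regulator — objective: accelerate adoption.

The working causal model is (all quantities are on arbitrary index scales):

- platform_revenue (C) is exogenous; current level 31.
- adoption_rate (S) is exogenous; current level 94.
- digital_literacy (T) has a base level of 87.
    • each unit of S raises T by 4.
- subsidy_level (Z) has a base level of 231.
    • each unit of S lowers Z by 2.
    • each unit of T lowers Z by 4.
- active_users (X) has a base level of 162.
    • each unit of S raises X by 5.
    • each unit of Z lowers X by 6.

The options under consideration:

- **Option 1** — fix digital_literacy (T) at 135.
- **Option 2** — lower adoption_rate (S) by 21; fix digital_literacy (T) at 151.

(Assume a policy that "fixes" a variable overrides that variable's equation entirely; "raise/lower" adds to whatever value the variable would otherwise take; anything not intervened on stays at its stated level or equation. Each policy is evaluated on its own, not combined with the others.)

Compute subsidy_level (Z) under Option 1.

-497

Option 1 (T := 135):
  S = 94
  T = 135
  Z = 231 − 2·94 − 4·135 = -497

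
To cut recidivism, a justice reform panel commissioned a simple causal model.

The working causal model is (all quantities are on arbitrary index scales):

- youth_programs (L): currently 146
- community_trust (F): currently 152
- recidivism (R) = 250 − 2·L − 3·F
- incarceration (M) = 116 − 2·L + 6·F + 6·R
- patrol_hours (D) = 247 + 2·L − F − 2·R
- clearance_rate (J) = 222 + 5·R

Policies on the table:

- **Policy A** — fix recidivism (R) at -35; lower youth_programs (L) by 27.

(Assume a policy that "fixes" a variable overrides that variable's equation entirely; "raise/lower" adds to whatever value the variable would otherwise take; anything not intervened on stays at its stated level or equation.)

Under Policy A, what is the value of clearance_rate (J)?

47

Policy A (R := -35, L − 27):
  L = 146 − 27 = 119
  F = 152
  R = -35
  J = 222 + 5·(-35) = 47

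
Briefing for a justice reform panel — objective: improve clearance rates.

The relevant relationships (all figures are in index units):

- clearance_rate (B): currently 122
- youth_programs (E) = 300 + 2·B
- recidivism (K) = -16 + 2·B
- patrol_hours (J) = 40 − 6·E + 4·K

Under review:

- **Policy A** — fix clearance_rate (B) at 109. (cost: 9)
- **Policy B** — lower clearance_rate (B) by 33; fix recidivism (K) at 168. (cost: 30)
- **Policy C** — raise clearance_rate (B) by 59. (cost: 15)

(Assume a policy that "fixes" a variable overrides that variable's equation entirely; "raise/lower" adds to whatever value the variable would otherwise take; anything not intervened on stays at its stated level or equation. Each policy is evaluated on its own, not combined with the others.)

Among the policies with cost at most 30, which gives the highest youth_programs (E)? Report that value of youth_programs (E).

662

Policy A (B := 109):
  B = 109
  E = 300 + 2·109 = 518
Policy B (B − 33, K := 168):
  B = 122 − 33 = 89
  E = 300 + 2·89 = 478
Policy C (B + 59):
  B = 122 + 59 = 181
  E = 300 + 2·181 = 662
Comparing — Policy A: E=518, Policy B: E=478, Policy C: E=662. Highest is 662 (Policy C).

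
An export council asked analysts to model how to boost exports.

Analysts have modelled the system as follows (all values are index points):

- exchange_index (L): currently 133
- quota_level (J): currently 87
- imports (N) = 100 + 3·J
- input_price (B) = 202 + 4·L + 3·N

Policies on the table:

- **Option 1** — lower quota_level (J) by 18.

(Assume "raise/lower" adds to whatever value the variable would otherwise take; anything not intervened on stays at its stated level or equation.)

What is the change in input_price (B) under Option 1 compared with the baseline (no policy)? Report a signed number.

-162

Baseline:
  L = 133
  J = 87
  N = 100 + 3·87 = 361
  B = 202 + 4·133 + 3·361 = 1817
Option 1 (J − 18):
  L = 133
  J = 87 − 18 = 69
  N = 100 + 3·69 = 307
  B = 202 + 4·133 + 3·307 = 1655
Change in B: 1655 − 1817 = -162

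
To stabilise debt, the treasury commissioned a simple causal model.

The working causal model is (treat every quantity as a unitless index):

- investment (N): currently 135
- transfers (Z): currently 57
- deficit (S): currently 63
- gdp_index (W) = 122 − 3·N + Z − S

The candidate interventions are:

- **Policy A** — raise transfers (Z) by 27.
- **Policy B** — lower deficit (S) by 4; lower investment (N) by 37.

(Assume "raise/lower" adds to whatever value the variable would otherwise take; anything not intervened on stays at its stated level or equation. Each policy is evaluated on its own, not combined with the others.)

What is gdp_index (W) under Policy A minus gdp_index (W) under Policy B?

Policy A (Z + 27):
  N = 135
  Z = 57 + 27 = 84
  S = 63
  W = 122 − 3·135 + 84 − 63 = -262
Policy B (S − 4, N − 37):
  N = 135 − 37 = 98
  Z = 57
  S = 63 − 4 = 59
  W = 122 − 3·98 + 57 − 59 = -174
W: -262 − (-174) = -88

-88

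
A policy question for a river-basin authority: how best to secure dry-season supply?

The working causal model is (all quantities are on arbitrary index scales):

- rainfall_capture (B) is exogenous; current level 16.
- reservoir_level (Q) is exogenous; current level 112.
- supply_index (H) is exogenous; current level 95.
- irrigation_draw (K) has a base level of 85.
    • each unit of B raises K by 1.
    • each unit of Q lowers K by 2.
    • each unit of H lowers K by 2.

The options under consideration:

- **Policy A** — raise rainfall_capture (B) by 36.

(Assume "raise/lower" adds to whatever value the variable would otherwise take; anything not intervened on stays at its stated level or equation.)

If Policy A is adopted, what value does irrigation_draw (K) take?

-277

Policy A (B + 36):
  B = 16 + 36 = 52
  Q = 112
  H = 95
  K = 85 + 52 − 2·112 − 2·95 = -277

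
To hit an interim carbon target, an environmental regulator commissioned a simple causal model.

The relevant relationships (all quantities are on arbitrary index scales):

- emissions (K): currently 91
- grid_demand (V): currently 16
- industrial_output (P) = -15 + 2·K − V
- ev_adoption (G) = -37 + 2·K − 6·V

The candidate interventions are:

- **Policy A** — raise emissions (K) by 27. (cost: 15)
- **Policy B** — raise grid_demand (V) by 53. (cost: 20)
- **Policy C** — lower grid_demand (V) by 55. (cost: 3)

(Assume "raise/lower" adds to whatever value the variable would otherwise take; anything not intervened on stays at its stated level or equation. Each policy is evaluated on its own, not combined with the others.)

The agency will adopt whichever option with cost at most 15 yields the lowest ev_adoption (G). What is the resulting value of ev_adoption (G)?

Policy A (K + 27):
  K = 91 + 27 = 118
  V = 16
  G = -37 + 2·118 − 6·16 = 103
Policy C (V − 55):
  K = 91
  V = 16 − 55 = -39
  G = -37 + 2·91 − 6·(-39) = 379
Comparing — Policy A: G=103, Policy C: G=379. Lowest is 103 (Policy A).

103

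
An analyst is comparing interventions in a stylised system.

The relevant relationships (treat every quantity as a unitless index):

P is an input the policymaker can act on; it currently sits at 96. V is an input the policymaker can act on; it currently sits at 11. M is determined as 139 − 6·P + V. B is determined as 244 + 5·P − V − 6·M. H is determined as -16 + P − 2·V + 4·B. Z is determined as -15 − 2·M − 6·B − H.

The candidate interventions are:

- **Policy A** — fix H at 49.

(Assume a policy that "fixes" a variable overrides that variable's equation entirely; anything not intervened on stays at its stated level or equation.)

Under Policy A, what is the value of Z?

Policy A (H := 49):
  P = 96
  V = 11
  M = 139 − 6·96 + 11 = -426
  B = 244 + 5·96 − 11 − 6·(-426) = 3269
  H = 49
  Z = -15 − 2·(-426) − 6·3269 − 49 = -18826

-18826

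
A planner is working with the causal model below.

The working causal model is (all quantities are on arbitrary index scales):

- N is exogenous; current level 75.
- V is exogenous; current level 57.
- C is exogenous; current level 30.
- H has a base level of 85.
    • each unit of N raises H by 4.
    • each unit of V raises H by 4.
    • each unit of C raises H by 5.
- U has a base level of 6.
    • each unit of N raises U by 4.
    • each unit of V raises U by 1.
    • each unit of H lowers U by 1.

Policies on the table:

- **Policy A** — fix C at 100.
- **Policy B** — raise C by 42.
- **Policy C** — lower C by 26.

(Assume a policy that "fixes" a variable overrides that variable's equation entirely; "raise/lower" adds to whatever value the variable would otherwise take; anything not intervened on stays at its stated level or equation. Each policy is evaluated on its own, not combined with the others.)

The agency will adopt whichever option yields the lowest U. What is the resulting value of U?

Policy A (C := 100):
  N = 75
  V = 57
  C = 100
  H = 85 + 4·75 + 4·57 + 5·100 = 1113
  U = 6 + 4·75 + 57 − 1113 = -750
Policy B (C + 42):
  N = 75
  V = 57
  C = 30 + 42 = 72
  H = 85 + 4·75 + 4·57 + 5·72 = 973
  U = 6 + 4·75 + 57 − 973 = -610
Policy C (C − 26):
  N = 75
  V = 57
  C = 30 − 26 = 4
  H = 85 + 4·75 + 4·57 + 5·4 = 633
  U = 6 + 4·75 + 57 − 633 = -270
Comparing — Policy A: U=-750, Policy B: U=-610, Policy C: U=-270. Lowest is -750 (Policy A).

-750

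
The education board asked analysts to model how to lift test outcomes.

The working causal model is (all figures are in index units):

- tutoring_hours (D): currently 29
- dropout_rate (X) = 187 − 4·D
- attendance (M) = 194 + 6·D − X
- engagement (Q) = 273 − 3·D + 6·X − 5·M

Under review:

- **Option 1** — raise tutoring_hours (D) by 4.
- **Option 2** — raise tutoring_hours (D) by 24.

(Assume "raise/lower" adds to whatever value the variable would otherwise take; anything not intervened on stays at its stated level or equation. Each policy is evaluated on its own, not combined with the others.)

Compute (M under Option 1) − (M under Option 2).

Option 1 (D + 4):
  D = 29 + 4 = 33
  X = 187 − 4·33 = 55
  M = 194 + 6·33 − 55 = 337
Option 2 (D + 24):
  D = 29 + 24 = 53
  X = 187 − 4·53 = -25
  M = 194 + 6·53 − (-25) = 537
M: 337 − 537 = -200

-200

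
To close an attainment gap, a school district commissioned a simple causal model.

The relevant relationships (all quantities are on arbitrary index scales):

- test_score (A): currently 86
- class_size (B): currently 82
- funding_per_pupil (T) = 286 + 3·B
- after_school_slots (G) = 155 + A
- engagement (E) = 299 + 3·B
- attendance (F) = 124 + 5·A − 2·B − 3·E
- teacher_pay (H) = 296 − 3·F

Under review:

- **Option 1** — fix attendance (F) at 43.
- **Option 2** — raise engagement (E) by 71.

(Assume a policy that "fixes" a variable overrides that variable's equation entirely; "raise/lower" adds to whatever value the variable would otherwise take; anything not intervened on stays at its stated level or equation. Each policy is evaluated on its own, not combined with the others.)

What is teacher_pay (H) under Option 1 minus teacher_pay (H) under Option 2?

Option 1 (F := 43):
  A = 86
  B = 82
  E = 299 + 3·82 = 545
  F = 43
  H = 296 − 3·43 = 167
Option 2 (E + 71):
  A = 86
  B = 82
  E = 299 + 3·82 (+71 from intervention) = 616
  F = 124 + 5·86 − 2·82 − 3·616 = -1458
  H = 296 − 3·(-1458) = 4670
H: 167 − 4670 = -4503

-4503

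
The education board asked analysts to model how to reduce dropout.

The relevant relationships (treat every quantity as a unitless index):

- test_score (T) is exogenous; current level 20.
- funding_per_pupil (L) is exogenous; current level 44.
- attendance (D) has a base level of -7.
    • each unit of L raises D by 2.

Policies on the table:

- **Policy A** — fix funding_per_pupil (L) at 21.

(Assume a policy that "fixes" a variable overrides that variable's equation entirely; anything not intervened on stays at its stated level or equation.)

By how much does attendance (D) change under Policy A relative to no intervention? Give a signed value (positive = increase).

-46

Baseline:
  L = 44
  D = -7 + 2·44 = 81
Policy A (L := 21):
  L = 21
  D = -7 + 2·21 = 35
Change in D: 35 − 81 = -46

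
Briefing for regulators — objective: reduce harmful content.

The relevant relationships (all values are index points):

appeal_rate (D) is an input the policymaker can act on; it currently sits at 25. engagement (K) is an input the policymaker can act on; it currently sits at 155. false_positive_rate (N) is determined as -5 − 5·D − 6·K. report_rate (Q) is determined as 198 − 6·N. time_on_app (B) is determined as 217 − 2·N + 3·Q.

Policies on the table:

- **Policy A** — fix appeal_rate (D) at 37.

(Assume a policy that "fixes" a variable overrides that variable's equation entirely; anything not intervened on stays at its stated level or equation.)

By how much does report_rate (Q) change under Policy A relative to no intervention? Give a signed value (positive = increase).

Baseline:
  D = 25
  K = 155
  N = -5 − 5·25 − 6·155 = -1060
  Q = 198 − 6·(-1060) = 6558
Policy A (D := 37):
  D = 37
  K = 155
  N = -5 − 5·37 − 6·155 = -1120
  Q = 198 − 6·(-1120) = 6918
Change in Q: 6918 − 6558 = 360

360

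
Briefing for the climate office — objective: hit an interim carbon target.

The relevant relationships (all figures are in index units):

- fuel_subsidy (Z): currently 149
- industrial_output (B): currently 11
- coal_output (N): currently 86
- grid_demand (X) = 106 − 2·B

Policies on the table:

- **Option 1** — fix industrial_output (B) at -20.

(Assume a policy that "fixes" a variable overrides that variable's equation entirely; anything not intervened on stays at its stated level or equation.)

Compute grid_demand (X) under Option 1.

Option 1 (B := -20):
  B = -20
  X = 106 − 2·(-20) = 146

146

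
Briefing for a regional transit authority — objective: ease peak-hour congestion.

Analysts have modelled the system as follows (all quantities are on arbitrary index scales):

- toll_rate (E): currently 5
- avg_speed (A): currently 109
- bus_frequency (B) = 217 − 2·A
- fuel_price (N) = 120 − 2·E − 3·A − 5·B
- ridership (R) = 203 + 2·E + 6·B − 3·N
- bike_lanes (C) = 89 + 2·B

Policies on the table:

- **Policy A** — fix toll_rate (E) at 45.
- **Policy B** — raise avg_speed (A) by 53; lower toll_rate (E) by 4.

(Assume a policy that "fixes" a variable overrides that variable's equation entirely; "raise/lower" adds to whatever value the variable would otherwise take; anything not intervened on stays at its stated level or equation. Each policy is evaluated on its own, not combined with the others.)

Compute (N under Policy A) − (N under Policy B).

-459

Policy A (E := 45):
  E = 45
  A = 109
  B = 217 − 2·109 = -1
  N = 120 − 2·45 − 3·109 − 5·(-1) = -292
Policy B (A + 53, E − 4):
  E = 5 − 4 = 1
  A = 109 + 53 = 162
  B = 217 − 2·162 = -107
  N = 120 − 2·1 − 3·162 − 5·(-107) = 167
N: -292 − 167 = -459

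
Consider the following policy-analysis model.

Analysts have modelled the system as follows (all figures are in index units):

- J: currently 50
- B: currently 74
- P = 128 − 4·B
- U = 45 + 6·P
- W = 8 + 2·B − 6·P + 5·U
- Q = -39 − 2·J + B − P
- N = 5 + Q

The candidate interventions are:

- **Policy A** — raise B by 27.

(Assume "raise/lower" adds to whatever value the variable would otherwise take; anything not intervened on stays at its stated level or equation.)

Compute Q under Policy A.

Policy A (B + 27):
  J = 50
  B = 74 + 27 = 101
  P = 128 − 4·101 = -276
  Q = -39 − 2·50 + 101 − (-276) = 238

238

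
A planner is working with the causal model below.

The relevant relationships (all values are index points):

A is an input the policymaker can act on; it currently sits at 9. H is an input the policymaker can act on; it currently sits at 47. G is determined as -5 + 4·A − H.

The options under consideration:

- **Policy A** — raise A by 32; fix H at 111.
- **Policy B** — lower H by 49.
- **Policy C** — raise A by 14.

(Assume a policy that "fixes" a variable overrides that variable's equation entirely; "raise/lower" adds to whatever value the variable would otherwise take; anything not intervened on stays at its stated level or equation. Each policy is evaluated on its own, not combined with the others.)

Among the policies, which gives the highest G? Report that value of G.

48

Policy A (A + 32, H := 111):
  A = 9 + 32 = 41
  H = 111
  G = -5 + 4·41 − 111 = 48
Policy B (H − 49):
  A = 9
  H = 47 − 49 = -2
  G = -5 + 4·9 − (-2) = 33
Policy C (A + 14):
  A = 9 + 14 = 23
  H = 47
  G = -5 + 4·23 − 47 = 40
Comparing — Policy A: G=48, Policy B: G=33, Policy C: G=40. Highest is 48 (Policy A).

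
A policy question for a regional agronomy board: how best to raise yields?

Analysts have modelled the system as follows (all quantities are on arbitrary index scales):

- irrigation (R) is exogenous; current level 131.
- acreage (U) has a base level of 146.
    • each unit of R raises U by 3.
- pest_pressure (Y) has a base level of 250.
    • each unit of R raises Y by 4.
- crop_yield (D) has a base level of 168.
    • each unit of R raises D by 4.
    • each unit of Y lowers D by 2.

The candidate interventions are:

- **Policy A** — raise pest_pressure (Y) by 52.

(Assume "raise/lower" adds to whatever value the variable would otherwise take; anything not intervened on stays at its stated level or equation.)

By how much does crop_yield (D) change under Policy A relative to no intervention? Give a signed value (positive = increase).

Baseline:
  R = 131
  Y = 250 + 4·131 = 774
  D = 168 + 4·131 − 2·774 = -856
Policy A (Y + 52):
  R = 131
  Y = 250 + 4·131 (+52 from intervention) = 826
  D = 168 + 4·131 − 2·826 = -960
Change in D: -960 − (-856) = -104

-104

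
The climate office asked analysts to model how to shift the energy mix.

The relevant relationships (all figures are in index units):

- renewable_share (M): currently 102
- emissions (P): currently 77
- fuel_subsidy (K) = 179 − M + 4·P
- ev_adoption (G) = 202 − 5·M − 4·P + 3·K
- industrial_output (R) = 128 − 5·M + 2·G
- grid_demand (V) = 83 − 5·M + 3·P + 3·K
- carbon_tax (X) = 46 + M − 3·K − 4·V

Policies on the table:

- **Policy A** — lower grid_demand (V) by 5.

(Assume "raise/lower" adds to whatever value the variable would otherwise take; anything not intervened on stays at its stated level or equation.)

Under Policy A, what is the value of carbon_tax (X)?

-4823

Policy A (V − 5):
  M = 102
  P = 77
  K = 179 − 102 + 4·77 = 385
  V = 83 − 5·102 + 3·77 + 3·385 (−5 from intervention) = 954
  X = 46 + 102 − 3·385 − 4·954 = -4823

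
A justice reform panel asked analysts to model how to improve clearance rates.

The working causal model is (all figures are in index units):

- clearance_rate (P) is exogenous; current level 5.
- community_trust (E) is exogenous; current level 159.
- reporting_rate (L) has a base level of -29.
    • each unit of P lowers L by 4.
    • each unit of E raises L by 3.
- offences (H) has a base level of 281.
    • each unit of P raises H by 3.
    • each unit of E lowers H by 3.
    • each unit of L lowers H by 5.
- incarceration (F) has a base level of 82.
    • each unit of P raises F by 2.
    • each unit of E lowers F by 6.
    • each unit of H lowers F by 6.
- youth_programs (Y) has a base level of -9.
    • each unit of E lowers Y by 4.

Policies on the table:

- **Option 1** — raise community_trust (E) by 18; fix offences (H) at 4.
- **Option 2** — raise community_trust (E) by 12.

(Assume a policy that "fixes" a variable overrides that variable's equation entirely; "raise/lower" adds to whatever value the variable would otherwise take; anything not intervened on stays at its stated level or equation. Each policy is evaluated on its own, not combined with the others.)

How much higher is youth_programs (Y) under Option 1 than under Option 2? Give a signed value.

-24

Option 1 (E + 18, H := 4):
  E = 159 + 18 = 177
  Y = -9 − 4·177 = -717
Option 2 (E + 12):
  E = 159 + 12 = 171
  Y = -9 − 4·171 = -693
Y: -717 − (-693) = -24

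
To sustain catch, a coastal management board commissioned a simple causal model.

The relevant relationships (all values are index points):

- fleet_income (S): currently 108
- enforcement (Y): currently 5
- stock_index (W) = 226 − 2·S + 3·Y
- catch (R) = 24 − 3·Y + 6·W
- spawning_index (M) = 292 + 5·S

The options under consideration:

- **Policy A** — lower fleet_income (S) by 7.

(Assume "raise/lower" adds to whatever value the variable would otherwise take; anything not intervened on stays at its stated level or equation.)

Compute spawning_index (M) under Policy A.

Policy A (S − 7):
  S = 108 − 7 = 101
  M = 292 + 5·101 = 797

797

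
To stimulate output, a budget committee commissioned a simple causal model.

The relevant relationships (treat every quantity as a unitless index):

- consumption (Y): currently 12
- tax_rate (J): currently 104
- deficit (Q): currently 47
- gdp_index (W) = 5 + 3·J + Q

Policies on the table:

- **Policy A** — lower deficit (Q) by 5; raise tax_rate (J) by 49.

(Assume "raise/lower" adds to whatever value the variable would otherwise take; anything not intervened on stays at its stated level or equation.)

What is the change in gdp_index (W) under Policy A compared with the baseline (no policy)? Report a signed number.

142

Baseline:
  J = 104
  Q = 47
  W = 5 + 3·104 + 47 = 364
Policy A (Q − 5, J + 49):
  J = 104 + 49 = 153
  Q = 47 − 5 = 42
  W = 5 + 3·153 + 42 = 506
Change in W: 506 − 364 = 142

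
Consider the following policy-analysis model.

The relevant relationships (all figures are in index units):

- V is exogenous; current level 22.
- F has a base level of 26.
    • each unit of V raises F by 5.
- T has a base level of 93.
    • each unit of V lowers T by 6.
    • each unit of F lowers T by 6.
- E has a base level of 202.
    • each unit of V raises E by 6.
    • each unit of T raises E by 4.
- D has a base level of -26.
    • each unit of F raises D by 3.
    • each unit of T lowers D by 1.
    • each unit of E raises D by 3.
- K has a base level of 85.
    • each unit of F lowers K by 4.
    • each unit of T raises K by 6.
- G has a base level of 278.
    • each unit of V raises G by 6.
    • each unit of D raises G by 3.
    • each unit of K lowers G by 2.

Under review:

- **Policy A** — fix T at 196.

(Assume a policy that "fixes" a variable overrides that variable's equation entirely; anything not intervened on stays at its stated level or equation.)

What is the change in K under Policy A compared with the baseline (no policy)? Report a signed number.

Baseline:
  V = 22
  F = 26 + 5·22 = 136
  T = 93 − 6·22 − 6·136 = -855
  K = 85 − 4·136 + 6·(-855) = -5589
Policy A (T := 196):
  V = 22
  F = 26 + 5·22 = 136
  T = 196
  K = 85 − 4·136 + 6·196 = 717
Change in K: 717 − (-5589) = 6306

6306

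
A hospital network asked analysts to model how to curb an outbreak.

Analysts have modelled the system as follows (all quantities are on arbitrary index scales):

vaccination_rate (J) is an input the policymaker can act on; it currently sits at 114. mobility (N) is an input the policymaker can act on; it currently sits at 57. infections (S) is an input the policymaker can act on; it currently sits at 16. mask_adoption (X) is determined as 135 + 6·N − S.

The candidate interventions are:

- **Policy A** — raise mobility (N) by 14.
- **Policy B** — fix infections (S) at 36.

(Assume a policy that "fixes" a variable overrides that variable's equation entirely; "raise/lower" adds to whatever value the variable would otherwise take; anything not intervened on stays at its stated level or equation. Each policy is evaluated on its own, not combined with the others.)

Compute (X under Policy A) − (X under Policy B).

104

Policy A (N + 14):
  N = 57 + 14 = 71
  S = 16
  X = 135 + 6·71 − 16 = 545
Policy B (S := 36):
  N = 57
  S = 36
  X = 135 + 6·57 − 36 = 441
X: 545 − 441 = 104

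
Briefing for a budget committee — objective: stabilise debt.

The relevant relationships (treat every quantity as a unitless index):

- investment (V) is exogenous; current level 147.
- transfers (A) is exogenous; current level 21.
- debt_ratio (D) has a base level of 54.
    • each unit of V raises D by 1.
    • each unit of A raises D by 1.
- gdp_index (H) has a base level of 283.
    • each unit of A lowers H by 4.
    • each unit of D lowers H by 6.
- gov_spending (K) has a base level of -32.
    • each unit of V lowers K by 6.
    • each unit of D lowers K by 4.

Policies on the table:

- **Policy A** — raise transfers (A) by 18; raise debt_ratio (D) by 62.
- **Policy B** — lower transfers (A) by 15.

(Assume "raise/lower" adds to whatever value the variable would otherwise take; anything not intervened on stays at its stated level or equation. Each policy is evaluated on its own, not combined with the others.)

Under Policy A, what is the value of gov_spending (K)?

-2122

Policy A (A + 18, D + 62):
  V = 147
  A = 21 + 18 = 39
  D = 54 + 147 + 39 (+62 from intervention) = 302
  K = -32 − 6·147 − 4·302 = -2122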